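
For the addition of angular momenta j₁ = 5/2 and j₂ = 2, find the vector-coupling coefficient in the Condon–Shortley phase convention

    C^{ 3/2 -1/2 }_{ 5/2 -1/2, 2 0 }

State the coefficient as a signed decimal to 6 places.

√[4·3!2!1!/7! · 2!3!2!2!1!2!] = √(32/35)
  +(−1)^1/∏(1,2,2,1,0,0)! = -1/4  (running -1/4)
  +(−1)^2/∏(2,1,1,0,1,1)! = 1/2  (running 1/4)
⟨..|..⟩ = √(32/35)·(1/4) = +0.239046

+0.239046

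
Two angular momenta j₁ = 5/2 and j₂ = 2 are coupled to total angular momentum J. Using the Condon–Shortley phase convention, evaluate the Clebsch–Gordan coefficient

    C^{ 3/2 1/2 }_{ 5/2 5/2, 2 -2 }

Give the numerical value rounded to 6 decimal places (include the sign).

+√(8/21) ≈ +0.617213

triangle: 3!*2!*1!/7! = 12/5040
(j±m)!: 5!*0!*0!*4!*2!*1! = 5760
prefactor² = (2J+1)*Δ*N² = 384/7
  k=0: +1/(0!*3!*0!*0!*2!*1!) = 1/12
Σ = 1/12  ⇒  CG² = 384/7*1/12² = 8/21
CG = +√(8/21) = +0.617213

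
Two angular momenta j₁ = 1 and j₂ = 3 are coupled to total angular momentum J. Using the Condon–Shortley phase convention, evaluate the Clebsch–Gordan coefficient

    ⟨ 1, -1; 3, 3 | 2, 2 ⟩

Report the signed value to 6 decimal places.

+√(5/7) = +0.845154

√[5·2!0!4!/7! · 0!2!6!0!4!0!] = √(11520/7)
  +(−1)^2/∏(2,0,0,4,0,0)! = 1/48  (running 1/48)
⟨..|..⟩ = √(11520/7)·(1/48) = +0.845154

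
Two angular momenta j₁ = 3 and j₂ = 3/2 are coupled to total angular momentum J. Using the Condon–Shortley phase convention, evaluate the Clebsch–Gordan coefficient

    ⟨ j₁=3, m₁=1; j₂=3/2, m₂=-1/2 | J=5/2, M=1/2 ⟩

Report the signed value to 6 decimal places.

-0.119523  (= −√(1/70))

triangle: 2!×4!×1!/8! = 48/40320
(j±m)!: 4!×2!×1!×2!×3!×2! = 1152
prefactor² = (2J+1)×Δ×N² = 288/35
  k=0: +1/(0!×2!×2!×1!×2!×0!) = 1/8
  k=1: −1/(1!×1!×1!×0!×3!×1!) = -1/6
Σ = -1/24  ⇒  CG² = 288/35×(-1/24)² = 1/70
CG = −√(1/70) = -0.119523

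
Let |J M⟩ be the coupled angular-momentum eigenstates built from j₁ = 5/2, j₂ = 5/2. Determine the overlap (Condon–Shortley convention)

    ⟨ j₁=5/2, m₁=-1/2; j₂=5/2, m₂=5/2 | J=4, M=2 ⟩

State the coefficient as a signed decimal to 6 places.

√[9·1!4!4!/10! · 2!3!5!0!6!2!] = √(20736/7)
  +(−1)^1/∏(1,0,2,4,2,0)! = -1/96  (running -1/96)
⟨..|..⟩ = √(20736/7)·(-1/96) = -0.566947

−√(9/28) = -0.566947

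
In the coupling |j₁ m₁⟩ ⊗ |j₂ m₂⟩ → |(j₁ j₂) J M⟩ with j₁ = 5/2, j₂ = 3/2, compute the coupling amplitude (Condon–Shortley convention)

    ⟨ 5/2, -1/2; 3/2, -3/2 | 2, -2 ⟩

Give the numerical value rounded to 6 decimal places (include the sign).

+√(1/7) ≈ +0.377964

triangle: 2!*3!*1!/7! = 12/5040
(j±m)!: 2!*3!*0!*3!*0!*4! = 1728
prefactor² = (2J+1)*Δ*N² = 144/7
  k=0: +1/(0!*2!*3!*0!*0!*1!) = 1/12
Σ = 1/12  ⇒  CG² = 144/7*1/12² = 1/7
CG = +√(1/7) = +0.377964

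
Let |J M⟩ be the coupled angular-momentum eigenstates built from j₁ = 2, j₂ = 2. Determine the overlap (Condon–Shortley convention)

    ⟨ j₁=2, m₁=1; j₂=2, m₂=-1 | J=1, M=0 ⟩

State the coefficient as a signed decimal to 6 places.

−√(1/10) ≈ -0.316228

triangle: 3!*1!*1!/6! = 6/720
(j±m)!: 3!*1!*1!*3!*1!*1! = 36
prefactor² = (2J+1)*Δ*N² = 9/10
  k=0: +1/(0!*3!*1!*1!*0!*0!) = 1/6
  k=1: −1/(1!*2!*0!*0!*1!*1!) = -1/2
Σ = -1/3  ⇒  CG² = 9/10*(-1/3)² = 1/10
CG = −√(1/10) = -0.316228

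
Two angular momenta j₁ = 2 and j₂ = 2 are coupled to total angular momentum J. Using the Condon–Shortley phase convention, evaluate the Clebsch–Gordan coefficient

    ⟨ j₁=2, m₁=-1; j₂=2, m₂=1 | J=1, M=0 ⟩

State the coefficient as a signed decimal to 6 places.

+0.316228

√[3·3!1!1!/6! · 1!3!3!1!1!1!] = √(9/10)
  +(−1)^2/∏(2,1,1,1,0,0)! = 1/2  (running 1/2)
  +(−1)^3/∏(3,0,0,0,1,1)! = -1/6  (running 1/3)
⟨..|..⟩ = √(9/10)·(1/3) = +0.316228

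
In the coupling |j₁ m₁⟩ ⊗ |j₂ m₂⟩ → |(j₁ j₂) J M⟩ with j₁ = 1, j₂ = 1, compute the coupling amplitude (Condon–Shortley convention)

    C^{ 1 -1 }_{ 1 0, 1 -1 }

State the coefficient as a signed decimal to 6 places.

√[3·1!1!1!/4! · 1!1!0!2!0!2!] = √(1/2)
  +(−1)^0/∏(0,1,1,0,0,1)! = 1  (running 1)
⟨..|..⟩ = √(1/2)·(1) = +0.707107

+√(1/2) ≈ +0.707107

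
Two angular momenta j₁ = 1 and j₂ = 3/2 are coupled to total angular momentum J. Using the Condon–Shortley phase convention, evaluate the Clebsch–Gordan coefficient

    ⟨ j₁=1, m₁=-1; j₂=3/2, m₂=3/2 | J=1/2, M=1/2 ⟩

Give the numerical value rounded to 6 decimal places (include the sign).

triangle: 2!·0!·1!/4! = 2/24
(j±m)!: 0!·2!·3!·0!·1!·0! = 12
prefactor² = (2J+1)·Δ·N² = 2
  k=2: +1/(2!·0!·0!·1!·0!·0!) = 1/2
Σ = 1/2  ⇒  CG² = 2·1/2² = 1/2
CG = +√(1/2) = +0.707107

+√(1/2) = +0.707107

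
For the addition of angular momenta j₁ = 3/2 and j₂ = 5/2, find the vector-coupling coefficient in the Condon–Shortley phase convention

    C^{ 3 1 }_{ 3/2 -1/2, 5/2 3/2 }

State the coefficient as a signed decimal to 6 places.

−√(49/120) ≈ -0.639010

√[7·1!2!4!/8! · 1!2!4!1!4!2!] = √(96/5)
  +(−1)^0/∏(0,1,2,4,0,0)! = 1/48  (running 1/48)
  +(−1)^1/∏(1,0,1,3,1,1)! = -1/6  (running -7/48)
⟨..|..⟩ = √(96/5)·(-7/48) = -0.639010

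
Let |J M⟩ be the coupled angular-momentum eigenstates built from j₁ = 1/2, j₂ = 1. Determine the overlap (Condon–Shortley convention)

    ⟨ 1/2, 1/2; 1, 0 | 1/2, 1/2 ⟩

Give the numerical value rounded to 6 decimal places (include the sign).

+√(1/3) = +0.577350

j₁+j₂−J=1  J+j₁−j₂=0  J−j₁+j₂=1  j₁+j₂+J+1=3
(j₁±m₁, j₂±m₂, J±M) = (1,0,1,1,1,0)
P² = 1/3
sum k=0..0:
  [0] +1/1 = 1
S = 1
C² = P²·S² = 1/3 ; C = +0.577350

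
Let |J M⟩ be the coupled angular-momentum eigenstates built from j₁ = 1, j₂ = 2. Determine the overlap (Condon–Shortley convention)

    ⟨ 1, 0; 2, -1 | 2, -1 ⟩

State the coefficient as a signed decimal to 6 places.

+√(1/6) = +0.408248

j₁+j₂−J=1  J+j₁−j₂=1  J−j₁+j₂=3  j₁+j₂+J+1=6
(j₁±m₁, j₂±m₂, J±M) = (1,1,1,3,1,3)
P² = 3/2
sum k=0..1:
  [0] +1/2 = 1/2
  [1] −1/6 = -1/6
S = 1/3
C² = P²·S² = 1/6 ; C = +0.408248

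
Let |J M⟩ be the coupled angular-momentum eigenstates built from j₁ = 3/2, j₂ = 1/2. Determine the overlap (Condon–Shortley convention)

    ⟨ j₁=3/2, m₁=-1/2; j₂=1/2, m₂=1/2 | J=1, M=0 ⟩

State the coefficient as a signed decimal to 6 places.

−√(1/2) = -0.707107

triangle: 1!·2!·0!/4! = 2/24
(j±m)!: 1!·2!·1!·0!·1!·1! = 2
prefactor² = (2J+1)·Δ·N² = 1/2
  k=1: −1/(1!·0!·1!·0!·1!·0!) = -1
Σ = -1  ⇒  CG² = 1/2·(-1)² = 1/2
CG = −√(1/2) = -0.707107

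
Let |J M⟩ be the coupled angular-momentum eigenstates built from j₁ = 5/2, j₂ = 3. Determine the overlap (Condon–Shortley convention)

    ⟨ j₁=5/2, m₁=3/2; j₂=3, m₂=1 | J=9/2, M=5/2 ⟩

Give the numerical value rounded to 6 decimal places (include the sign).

√[10·1!4!5!/11! · 4!1!4!2!7!2!] = √(92160/11)
  +(−1)^0/∏(0,1,1,4,3,1)! = 1/144  (running 1/144)
  +(−1)^1/∏(1,0,0,3,4,2)! = -1/288  (running 1/288)
⟨..|..⟩ = √(92160/11)·(1/288) = +0.317821

+0.317821  (= +√(10/99))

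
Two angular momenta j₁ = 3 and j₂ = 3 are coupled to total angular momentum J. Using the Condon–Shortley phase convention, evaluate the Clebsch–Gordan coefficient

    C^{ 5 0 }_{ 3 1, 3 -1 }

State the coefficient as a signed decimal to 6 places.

+√(25/84) ≈ +0.545545

triangle: 1!·5!·5!/12! = 14400/479001600
(j±m)!: 4!·2!·2!·4!·5!·5! = 33177600
prefactor² = (2J+1)·Δ·N² = 76800/7
  k=0: +1/(0!·1!·2!·2!·3!·3!) = 1/144
  k=1: −1/(1!·0!·1!·1!·4!·4!) = -1/576
Σ = 1/192  ⇒  CG² = 76800/7·1/192² = 25/84
CG = +√(25/84) = +0.545545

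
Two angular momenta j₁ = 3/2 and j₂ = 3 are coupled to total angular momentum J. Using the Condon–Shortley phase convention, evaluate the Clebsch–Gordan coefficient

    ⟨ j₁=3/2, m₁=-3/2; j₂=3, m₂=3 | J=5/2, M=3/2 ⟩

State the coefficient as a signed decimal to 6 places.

+0.566947

j₁+j₂−J=2  J+j₁−j₂=1  J−j₁+j₂=4  j₁+j₂+J+1=8
(j₁±m₁, j₂±m₂, J±M) = (0,3,6,0,4,1)
P² = 5184/7
sum k=2..2:
  [2] +1/48 = 1/48
S = 1/48
C² = P²·S² = 9/28 ; C = +0.566947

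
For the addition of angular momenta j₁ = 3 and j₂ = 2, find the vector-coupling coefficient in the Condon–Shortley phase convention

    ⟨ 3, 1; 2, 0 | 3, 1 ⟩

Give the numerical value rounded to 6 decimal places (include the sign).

−√(3/20) = -0.387298

j₁+j₂−J=2  J+j₁−j₂=4  J−j₁+j₂=2  j₁+j₂+J+1=9
(j₁±m₁, j₂±m₂, J±M) = (4,2,2,2,4,2)
P² = 256/15
sum k=0..2:
  [0] +1/16 = 1/16
  [1] −1/6 = -1/6
  [2] +1/96 = 1/96
S = -3/32
C² = P²·S² = 3/20 ; C = -0.387298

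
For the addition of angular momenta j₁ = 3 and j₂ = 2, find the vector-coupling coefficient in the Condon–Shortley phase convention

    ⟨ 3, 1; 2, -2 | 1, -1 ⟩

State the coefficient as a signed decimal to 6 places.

+√(1/35) = +0.169031

j₁+j₂−J=4  J+j₁−j₂=2  J−j₁+j₂=0  j₁+j₂+J+1=7
(j₁±m₁, j₂±m₂, J±M) = (4,2,0,4,0,2)
P² = 2304/35
sum k=0..0:
  [0] +1/48 = 1/48
S = 1/48
C² = P²·S² = 1/35 ; C = +0.169031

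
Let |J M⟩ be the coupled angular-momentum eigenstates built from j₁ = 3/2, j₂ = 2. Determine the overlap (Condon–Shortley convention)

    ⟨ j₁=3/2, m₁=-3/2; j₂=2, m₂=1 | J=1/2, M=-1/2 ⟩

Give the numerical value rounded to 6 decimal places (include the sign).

−√(1/10) = -0.316228

√[2·3!0!1!/5! · 0!3!3!1!0!1!] = √(18/5)
  +(−1)^3/∏(3,0,0,0,0,1)! = -1/6  (running -1/6)
⟨..|..⟩ = √(18/5)·(-1/6) = -0.316228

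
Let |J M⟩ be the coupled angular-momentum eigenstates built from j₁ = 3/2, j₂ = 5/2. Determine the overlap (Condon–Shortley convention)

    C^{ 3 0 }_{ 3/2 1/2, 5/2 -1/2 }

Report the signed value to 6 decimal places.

j₁+j₂−J=1  J+j₁−j₂=2  J−j₁+j₂=4  j₁+j₂+J+1=8
(j₁±m₁, j₂±m₂, J±M) = (2,1,2,3,3,3)
P² = 36/5
sum k=0..1:
  [0] +1/4 = 1/4
  [1] −1/12 = -1/12
S = 1/6
C² = P²·S² = 1/5 ; C = +0.447214

+√(1/5) ≈ +0.447214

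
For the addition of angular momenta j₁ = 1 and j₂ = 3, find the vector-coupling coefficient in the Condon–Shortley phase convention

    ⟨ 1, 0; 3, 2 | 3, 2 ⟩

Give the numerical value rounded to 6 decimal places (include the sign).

j₁+j₂−J=1  J+j₁−j₂=1  J−j₁+j₂=5  j₁+j₂+J+1=8
(j₁±m₁, j₂±m₂, J±M) = (1,1,5,1,5,1)
P² = 300
sum k=0..1:
  [0] +1/120 = 1/120
  [1] −1/24 = -1/24
S = -1/30
C² = P²·S² = 1/3 ; C = -0.577350

-0.577350  (= −√(1/3))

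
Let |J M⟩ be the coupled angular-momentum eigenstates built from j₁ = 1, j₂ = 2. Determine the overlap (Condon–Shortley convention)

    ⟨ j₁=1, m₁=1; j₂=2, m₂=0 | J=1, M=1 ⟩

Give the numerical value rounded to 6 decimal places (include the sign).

+0.316228  (= +√(1/10))

j₁+j₂−J=2  J+j₁−j₂=0  J−j₁+j₂=2  j₁+j₂+J+1=5
(j₁±m₁, j₂±m₂, J±M) = (2,0,2,2,2,0)
P² = 8/5
sum k=0..0:
  [0] +1/4 = 1/4
S = 1/4
C² = P²·S² = 1/10 ; C = +0.316228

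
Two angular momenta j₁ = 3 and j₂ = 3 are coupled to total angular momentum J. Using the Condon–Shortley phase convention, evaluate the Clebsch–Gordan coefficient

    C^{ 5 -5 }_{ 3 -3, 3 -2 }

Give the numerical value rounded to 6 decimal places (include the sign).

-0.707107

j₁+j₂−J=1  J+j₁−j₂=5  J−j₁+j₂=5  j₁+j₂+J+1=12
(j₁±m₁, j₂±m₂, J±M) = (0,6,1,5,0,10)
P² = 103680000
sum k=1..1:
  [1] −1/14400 = -1/14400
S = -1/14400
C² = P²·S² = 1/2 ; C = -0.707107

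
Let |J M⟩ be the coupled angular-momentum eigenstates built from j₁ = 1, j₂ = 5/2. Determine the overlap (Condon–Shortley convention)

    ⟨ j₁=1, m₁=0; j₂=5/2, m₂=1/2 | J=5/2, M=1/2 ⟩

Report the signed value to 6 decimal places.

-0.169031  (= −√(1/35))

j₁+j₂−J=1  J+j₁−j₂=1  J−j₁+j₂=4  j₁+j₂+J+1=7
(j₁±m₁, j₂±m₂, J±M) = (1,1,3,2,3,2)
P² = 144/35
sum k=0..1:
  [0] +1/6 = 1/6
  [1] −1/4 = -1/4
S = -1/12
C² = P²·S² = 1/35 ; C = -0.169031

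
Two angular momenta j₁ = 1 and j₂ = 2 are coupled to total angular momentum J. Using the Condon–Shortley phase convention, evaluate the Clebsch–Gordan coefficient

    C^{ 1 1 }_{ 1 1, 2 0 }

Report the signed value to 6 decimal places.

+0.316228

j₁+j₂−J=2  J+j₁−j₂=0  J−j₁+j₂=2  j₁+j₂+J+1=5
(j₁±m₁, j₂±m₂, J±M) = (2,0,2,2,2,0)
P² = 8/5
sum k=0..0:
  [0] +1/4 = 1/4
S = 1/4
C² = P²·S² = 1/10 ; C = +0.316228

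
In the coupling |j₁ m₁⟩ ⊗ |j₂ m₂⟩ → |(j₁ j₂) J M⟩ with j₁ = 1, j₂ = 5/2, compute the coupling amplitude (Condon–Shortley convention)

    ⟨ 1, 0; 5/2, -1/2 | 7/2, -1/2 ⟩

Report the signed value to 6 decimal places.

+√(4/7) = +0.755929

triangle: 0!*2!*5!/8! = 240/40320
(j±m)!: 1!*1!*2!*3!*3!*4! = 1728
prefactor² = (2J+1)*Δ*N² = 576/7
  k=0: +1/(0!*0!*1!*2!*1!*3!) = 1/12
Σ = 1/12  ⇒  CG² = 576/7*1/12² = 4/7
CG = +√(4/7) = +0.755929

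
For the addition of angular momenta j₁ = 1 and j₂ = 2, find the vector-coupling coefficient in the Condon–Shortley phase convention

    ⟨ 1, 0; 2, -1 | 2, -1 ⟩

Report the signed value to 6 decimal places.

+√(1/6) ≈ +0.408248

triangle: 1!*1!*3!/6! = 6/720
(j±m)!: 1!*1!*1!*3!*1!*3! = 36
prefactor² = (2J+1)*Δ*N² = 3/2
  k=0: +1/(0!*1!*1!*1!*0!*2!) = 1/2
  k=1: −1/(1!*0!*0!*0!*1!*3!) = -1/6
Σ = 1/3  ⇒  CG² = 3/2*1/3² = 1/6
CG = +√(1/6) = +0.408248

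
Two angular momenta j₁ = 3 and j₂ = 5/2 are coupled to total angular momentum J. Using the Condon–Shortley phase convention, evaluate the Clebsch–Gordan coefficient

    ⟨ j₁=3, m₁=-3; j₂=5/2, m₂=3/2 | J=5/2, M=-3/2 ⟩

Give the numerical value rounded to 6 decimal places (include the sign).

triangle: 3!×3!×2!/9! = 72/362880
(j±m)!: 0!×6!×4!×1!×1!×4! = 414720
prefactor² = (2J+1)×Δ×N² = 3456/7
  k=3: −1/(3!×0!×3!×1!×0!×1!) = -1/36
Σ = -1/36  ⇒  CG² = 3456/7×(-1/36)² = 8/21
CG = −√(8/21) = -0.617213

-0.617213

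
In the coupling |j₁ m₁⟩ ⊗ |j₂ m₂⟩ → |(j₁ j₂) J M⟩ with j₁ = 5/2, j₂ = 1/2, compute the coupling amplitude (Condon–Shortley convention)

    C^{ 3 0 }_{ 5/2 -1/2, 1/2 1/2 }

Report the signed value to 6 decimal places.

+√(1/2) = +0.707107

√[7·0!5!1!/7! · 2!3!1!0!3!3!] = √(72)
  +(−1)^0/∏(0,0,3,1,2,0)! = 1/12  (running 1/12)
⟨..|..⟩ = √(72)·(1/12) = +0.707107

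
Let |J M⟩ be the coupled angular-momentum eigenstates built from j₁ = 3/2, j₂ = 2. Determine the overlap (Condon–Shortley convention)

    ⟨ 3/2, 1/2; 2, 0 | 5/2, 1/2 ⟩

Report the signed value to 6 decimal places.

+√(3/35) ≈ +0.292770

triangle: 1!*2!*3!/7! = 12/5040
(j±m)!: 2!*1!*2!*2!*3!*2! = 96
prefactor² = (2J+1)*Δ*N² = 48/35
  k=0: +1/(0!*1!*1!*2!*1!*1!) = 1/2
  k=1: −1/(1!*0!*0!*1!*2!*2!) = -1/4
Σ = 1/4  ⇒  CG² = 48/35*1/4² = 3/35
CG = +√(3/35) = +0.292770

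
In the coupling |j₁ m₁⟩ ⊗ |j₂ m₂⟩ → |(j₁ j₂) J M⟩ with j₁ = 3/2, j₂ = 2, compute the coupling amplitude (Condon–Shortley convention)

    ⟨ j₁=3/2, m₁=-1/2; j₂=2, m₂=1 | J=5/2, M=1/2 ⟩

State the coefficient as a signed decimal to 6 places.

j₁+j₂−J=1  J+j₁−j₂=2  J−j₁+j₂=3  j₁+j₂+J+1=7
(j₁±m₁, j₂±m₂, J±M) = (1,2,3,1,3,2)
P² = 72/35
sum k=0..1:
  [0] +1/12 = 1/12
  [1] −1/2 = -1/2
S = -5/12
C² = P²·S² = 5/14 ; C = -0.597614

−√(5/14) ≈ -0.597614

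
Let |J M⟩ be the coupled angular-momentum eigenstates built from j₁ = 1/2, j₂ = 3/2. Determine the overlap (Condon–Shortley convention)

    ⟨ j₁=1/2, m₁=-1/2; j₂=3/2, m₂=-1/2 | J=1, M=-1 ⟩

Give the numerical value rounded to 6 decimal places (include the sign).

-0.500000  (= −√(1/4))

√[3·1!0!2!/4! · 0!1!1!2!0!2!] = √(1)
  +(−1)^1/∏(1,0,0,0,0,2)! = -1/2  (running -1/2)
⟨..|..⟩ = √(1)·(-1/2) = -0.500000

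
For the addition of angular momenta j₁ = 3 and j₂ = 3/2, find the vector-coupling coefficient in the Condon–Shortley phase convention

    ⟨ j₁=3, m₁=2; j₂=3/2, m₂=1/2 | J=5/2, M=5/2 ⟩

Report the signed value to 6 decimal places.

√[6·2!4!1!/8! · 5!1!2!1!5!0!] = √(1440/7)
  +(−1)^1/∏(1,1,0,1,4,0)! = -1/24  (running -1/24)
⟨..|..⟩ = √(1440/7)·(-1/24) = -0.597614

-0.597614  (= −√(5/14))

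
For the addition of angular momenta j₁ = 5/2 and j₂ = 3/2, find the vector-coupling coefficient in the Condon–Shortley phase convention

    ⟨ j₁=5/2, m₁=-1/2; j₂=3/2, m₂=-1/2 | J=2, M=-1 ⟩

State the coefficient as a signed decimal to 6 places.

-0.545545  (= −√(25/84))

triangle: 2!*3!*1!/7! = 12/5040
(j±m)!: 2!*3!*1!*2!*1!*3! = 144
prefactor² = (2J+1)*Δ*N² = 12/7
  k=0: +1/(0!*2!*3!*1!*0!*0!) = 1/12
  k=1: −1/(1!*1!*2!*0!*1!*1!) = -1/2
Σ = -5/12  ⇒  CG² = 12/7*(-5/12)² = 25/84
CG = −√(25/84) = -0.545545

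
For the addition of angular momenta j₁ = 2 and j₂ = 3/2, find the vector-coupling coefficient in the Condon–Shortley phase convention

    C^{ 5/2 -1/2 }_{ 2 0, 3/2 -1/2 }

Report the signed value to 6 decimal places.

+0.292770

√[6·1!3!2!/7! · 2!2!1!2!2!3!] = √(48/35)
  +(−1)^0/∏(0,1,2,1,1,1)! = 1/2  (running 1/2)
  +(−1)^1/∏(1,0,1,0,2,2)! = -1/4  (running 1/4)
⟨..|..⟩ = √(48/35)·(1/4) = +0.292770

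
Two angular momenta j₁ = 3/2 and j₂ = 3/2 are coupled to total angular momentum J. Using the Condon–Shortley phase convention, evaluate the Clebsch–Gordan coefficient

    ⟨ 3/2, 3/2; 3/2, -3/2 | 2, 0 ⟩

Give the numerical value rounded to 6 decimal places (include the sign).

+0.500000

√[5·1!2!2!/6! · 3!0!0!3!2!2!] = √(4)
  +(−1)^0/∏(0,1,0,0,2,2)! = 1/4  (running 1/4)
⟨..|..⟩ = √(4)·(1/4) = +0.500000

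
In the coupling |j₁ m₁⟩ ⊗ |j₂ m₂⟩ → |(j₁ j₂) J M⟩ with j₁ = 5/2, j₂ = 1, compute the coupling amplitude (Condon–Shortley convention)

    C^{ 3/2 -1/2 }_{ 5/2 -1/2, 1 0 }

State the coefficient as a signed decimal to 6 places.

−√(2/5) ≈ -0.632456

j₁+j₂−J=2  J+j₁−j₂=3  J−j₁+j₂=0  j₁+j₂+J+1=6
(j₁±m₁, j₂±m₂, J±M) = (2,3,1,1,1,2)
P² = 8/5
sum k=1..1:
  [1] −1/2 = -1/2
S = -1/2
C² = P²·S² = 2/5 ; C = -0.632456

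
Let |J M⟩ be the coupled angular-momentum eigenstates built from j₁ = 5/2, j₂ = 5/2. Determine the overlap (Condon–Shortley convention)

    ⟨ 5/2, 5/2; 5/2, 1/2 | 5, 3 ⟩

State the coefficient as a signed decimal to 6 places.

+√(2/9) ≈ +0.471405

√[11·0!5!5!/11! · 5!0!3!2!8!2!] = √(460800)
  +(−1)^0/∏(0,0,0,3,5,2)! = 1/1440  (running 1/1440)
⟨..|..⟩ = √(460800)·(1/1440) = +0.471405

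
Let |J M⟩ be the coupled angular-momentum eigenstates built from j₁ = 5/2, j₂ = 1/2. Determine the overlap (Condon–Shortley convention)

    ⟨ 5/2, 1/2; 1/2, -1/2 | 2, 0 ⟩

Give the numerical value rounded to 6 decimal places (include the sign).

triangle: 1!*4!*0!/6! = 24/720
(j±m)!: 3!*2!*0!*1!*2!*2! = 48
prefactor² = (2J+1)*Δ*N² = 8
  k=0: +1/(0!*1!*2!*0!*2!*0!) = 1/4
Σ = 1/4  ⇒  CG² = 8*1/4² = 1/2
CG = +√(1/2) = +0.707107

+0.707107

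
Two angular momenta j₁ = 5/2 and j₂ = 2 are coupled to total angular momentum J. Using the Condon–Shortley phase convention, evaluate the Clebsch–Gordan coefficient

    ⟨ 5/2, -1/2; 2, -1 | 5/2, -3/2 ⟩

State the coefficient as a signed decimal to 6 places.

−√(6/35) = -0.414039

triangle: 2!×3!×2!/8! = 24/40320
(j±m)!: 2!×3!×1!×3!×1!×4! = 1728
prefactor² = (2J+1)×Δ×N² = 216/35
  k=0: +1/(0!×2!×3!×1!×0!×1!) = 1/12
  k=1: −1/(1!×1!×2!×0!×1!×2!) = -1/4
Σ = -1/6  ⇒  CG² = 216/35×(-1/6)² = 6/35
CG = −√(6/35) = -0.414039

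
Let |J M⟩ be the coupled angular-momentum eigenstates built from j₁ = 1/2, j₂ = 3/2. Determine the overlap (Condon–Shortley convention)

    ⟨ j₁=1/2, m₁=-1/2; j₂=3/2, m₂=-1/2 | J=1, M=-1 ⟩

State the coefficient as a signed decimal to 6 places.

j₁+j₂−J=1  J+j₁−j₂=0  J−j₁+j₂=2  j₁+j₂+J+1=4
(j₁±m₁, j₂±m₂, J±M) = (0,1,1,2,0,2)
P² = 1
sum k=1..1:
  [1] −1/2 = -1/2
S = -1/2
C² = P²·S² = 1/4 ; C = -0.500000

−√(1/4) ≈ -0.500000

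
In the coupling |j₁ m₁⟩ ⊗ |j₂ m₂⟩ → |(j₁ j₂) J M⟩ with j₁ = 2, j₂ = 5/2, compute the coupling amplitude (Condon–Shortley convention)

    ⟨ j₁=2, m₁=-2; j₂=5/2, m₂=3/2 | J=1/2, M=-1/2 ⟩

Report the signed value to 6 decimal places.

+0.258199  (= +√(1/15))

√[2·4!0!1!/6! · 0!4!4!1!0!1!] = √(192/5)
  +(−1)^4/∏(4,0,0,0,0,1)! = 1/24  (running 1/24)
⟨..|..⟩ = √(192/5)·(1/24) = +0.258199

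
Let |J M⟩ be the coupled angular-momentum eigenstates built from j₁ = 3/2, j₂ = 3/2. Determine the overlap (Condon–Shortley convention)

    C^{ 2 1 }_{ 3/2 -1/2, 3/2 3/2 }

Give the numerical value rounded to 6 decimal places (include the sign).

√[5·1!2!2!/6! · 1!2!3!0!3!1!] = √(2)
  +(−1)^1/∏(1,0,1,2,1,0)! = -1/2  (running -1/2)
⟨..|..⟩ = √(2)·(-1/2) = -0.707107

−√(1/2) = -0.707107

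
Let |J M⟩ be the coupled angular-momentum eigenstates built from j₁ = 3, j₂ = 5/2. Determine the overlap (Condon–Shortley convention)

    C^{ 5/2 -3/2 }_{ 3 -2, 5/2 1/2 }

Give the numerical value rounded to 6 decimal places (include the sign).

triangle: 3!×3!×2!/9! = 72/362880
(j±m)!: 1!×5!×3!×2!×1!×4! = 34560
prefactor² = (2J+1)×Δ×N² = 288/7
  k=2: +1/(2!×1!×3!×1!×0!×1!) = 1/12
  k=3: −1/(3!×0!×2!×0!×1!×2!) = -1/24
Σ = 1/24  ⇒  CG² = 288/7×1/24² = 1/14
CG = +√(1/14) = +0.267261

+√(1/14) ≈ +0.267261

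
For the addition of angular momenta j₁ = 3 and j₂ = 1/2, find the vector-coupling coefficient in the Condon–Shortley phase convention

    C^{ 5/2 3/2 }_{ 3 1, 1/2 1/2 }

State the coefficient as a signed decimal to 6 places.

j₁+j₂−J=1  J+j₁−j₂=5  J−j₁+j₂=0  j₁+j₂+J+1=7
(j₁±m₁, j₂±m₂, J±M) = (4,2,1,0,4,1)
P² = 1152/7
sum k=1..1:
  [1] −1/24 = -1/24
S = -1/24
C² = P²·S² = 2/7 ; C = -0.534522

-0.534522  (= −√(2/7))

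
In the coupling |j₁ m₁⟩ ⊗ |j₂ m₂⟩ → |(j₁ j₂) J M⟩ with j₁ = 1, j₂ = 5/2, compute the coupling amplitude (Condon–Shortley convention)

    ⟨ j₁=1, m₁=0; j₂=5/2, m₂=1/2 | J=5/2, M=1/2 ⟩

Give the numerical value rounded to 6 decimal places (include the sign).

triangle: 1!×1!×4!/7! = 24/5040
(j±m)!: 1!×1!×3!×2!×3!×2! = 144
prefactor² = (2J+1)×Δ×N² = 144/35
  k=0: +1/(0!×1!×1!×3!×0!×1!) = 1/6
  k=1: −1/(1!×0!×0!×2!×1!×2!) = -1/4
Σ = -1/12  ⇒  CG² = 144/35×(-1/12)² = 1/35
CG = −√(1/35) = -0.169031

−√(1/35) ≈ -0.169031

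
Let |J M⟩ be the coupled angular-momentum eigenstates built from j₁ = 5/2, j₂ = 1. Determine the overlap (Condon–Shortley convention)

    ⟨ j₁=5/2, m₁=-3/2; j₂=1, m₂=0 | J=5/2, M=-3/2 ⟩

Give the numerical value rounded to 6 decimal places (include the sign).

triangle: 1!*4!*1!/7! = 24/5040
(j±m)!: 1!*4!*1!*1!*1!*4! = 576
prefactor² = (2J+1)*Δ*N² = 576/35
  k=0: +1/(0!*1!*4!*1!*0!*0!) = 1/24
  k=1: −1/(1!*0!*3!*0!*1!*1!) = -1/6
Σ = -1/8  ⇒  CG² = 576/35*(-1/8)² = 9/35
CG = −√(9/35) = -0.507093

-0.507093  (= −√(9/35))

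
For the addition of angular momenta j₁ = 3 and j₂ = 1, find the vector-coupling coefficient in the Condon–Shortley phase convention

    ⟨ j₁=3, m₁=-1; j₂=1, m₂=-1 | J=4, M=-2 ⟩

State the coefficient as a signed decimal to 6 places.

+0.731925  (= +√(15/28))

j₁+j₂−J=0  J+j₁−j₂=6  J−j₁+j₂=2  j₁+j₂+J+1=9
(j₁±m₁, j₂±m₂, J±M) = (2,4,0,2,2,6)
P² = 34560/7
sum k=0..0:
  [0] +1/96 = 1/96
S = 1/96
C² = P²·S² = 15/28 ; C = +0.731925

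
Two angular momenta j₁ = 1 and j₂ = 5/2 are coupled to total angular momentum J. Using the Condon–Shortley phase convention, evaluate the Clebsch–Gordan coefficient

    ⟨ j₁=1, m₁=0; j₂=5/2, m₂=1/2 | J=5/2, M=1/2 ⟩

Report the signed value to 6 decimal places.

j₁+j₂−J=1  J+j₁−j₂=1  J−j₁+j₂=4  j₁+j₂+J+1=7
(j₁±m₁, j₂±m₂, J±M) = (1,1,3,2,3,2)
P² = 144/35
sum k=0..1:
  [0] +1/6 = 1/6
  [1] −1/4 = -1/4
S = -1/12
C² = P²·S² = 1/35 ; C = -0.169031

−√(1/35) ≈ -0.169031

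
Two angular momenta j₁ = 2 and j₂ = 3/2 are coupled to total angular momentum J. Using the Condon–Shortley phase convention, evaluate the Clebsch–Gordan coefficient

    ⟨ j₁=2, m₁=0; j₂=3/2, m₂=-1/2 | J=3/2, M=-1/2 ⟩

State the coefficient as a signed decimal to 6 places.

−√(1/5) = -0.447214

√[4·2!2!1!/6! · 2!2!1!2!1!2!] = √(16/45)
  +(−1)^0/∏(0,2,2,1,0,0)! = 1/4  (running 1/4)
  +(−1)^1/∏(1,1,1,0,1,1)! = -1  (running -3/4)
⟨..|..⟩ = √(16/45)·(-3/4) = -0.447214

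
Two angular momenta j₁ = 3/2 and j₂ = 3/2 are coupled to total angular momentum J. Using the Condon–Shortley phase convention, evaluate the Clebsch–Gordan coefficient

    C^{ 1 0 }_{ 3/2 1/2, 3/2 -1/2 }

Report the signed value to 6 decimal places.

√[3·2!1!1!/5! · 2!1!1!2!1!1!] = √(1/5)
  +(−1)^0/∏(0,2,1,1,0,0)! = 1/2  (running 1/2)
  +(−1)^1/∏(1,1,0,0,1,1)! = -1  (running -1/2)
⟨..|..⟩ = √(1/5)·(-1/2) = -0.223607

-0.223607  (= −√(1/20))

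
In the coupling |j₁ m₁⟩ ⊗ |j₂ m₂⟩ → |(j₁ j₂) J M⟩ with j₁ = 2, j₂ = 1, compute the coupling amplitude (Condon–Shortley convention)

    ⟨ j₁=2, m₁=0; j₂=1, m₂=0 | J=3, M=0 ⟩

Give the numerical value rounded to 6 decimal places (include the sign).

√[7·0!4!2!/7! · 2!2!1!1!3!3!] = √(48/5)
  +(−1)^0/∏(0,0,2,1,2,1)! = 1/4  (running 1/4)
⟨..|..⟩ = √(48/5)·(1/4) = +0.774597

+0.774597  (= +√(3/5))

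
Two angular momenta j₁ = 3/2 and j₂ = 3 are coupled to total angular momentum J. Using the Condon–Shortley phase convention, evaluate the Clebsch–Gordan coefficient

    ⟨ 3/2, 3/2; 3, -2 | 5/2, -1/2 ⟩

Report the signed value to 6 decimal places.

j₁+j₂−J=2  J+j₁−j₂=1  J−j₁+j₂=4  j₁+j₂+J+1=8
(j₁±m₁, j₂±m₂, J±M) = (3,0,1,5,2,3)
P² = 432/7
sum k=0..0:
  [0] +1/12 = 1/12
S = 1/12
C² = P²·S² = 3/7 ; C = +0.654654

+√(3/7) ≈ +0.654654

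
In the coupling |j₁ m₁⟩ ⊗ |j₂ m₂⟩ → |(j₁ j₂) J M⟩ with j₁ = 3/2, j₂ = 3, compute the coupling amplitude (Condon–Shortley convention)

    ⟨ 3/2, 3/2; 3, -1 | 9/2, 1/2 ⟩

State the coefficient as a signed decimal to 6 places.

√[10·0!3!6!/10! · 3!0!2!4!5!4!] = √(69120/7)
  +(−1)^0/∏(0,0,0,2,3,4)! = 1/288  (running 1/288)
⟨..|..⟩ = √(69120/7)·(1/288) = +0.345033

+0.345033  (= +√(5/42))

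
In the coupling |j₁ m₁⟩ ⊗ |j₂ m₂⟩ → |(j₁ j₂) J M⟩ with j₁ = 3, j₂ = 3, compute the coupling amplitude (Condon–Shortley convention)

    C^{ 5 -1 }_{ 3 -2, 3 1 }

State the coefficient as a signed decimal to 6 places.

-0.566947

triangle: 1!·5!·5!/12! = 14400/479001600
(j±m)!: 1!·5!·4!·2!·4!·6! = 99532800
prefactor² = (2J+1)·Δ·N² = 230400/7
  k=0: +1/(0!·1!·5!·4!·0!·1!) = 1/2880
  k=1: −1/(1!·0!·4!·3!·1!·2!) = -1/288
Σ = -1/320  ⇒  CG² = 230400/7·(-1/320)² = 9/28
CG = −√(9/28) = -0.566947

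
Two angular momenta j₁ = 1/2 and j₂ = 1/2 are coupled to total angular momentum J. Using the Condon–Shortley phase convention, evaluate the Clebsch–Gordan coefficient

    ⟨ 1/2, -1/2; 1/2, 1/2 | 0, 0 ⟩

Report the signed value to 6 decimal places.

-0.707107  (= −√(1/2))

triangle: 1!·0!·0!/2! = 1/2
(j±m)!: 0!·1!·1!·0!·0!·0! = 1
prefactor² = (2J+1)·Δ·N² = 1/2
  k=1: −1/(1!·0!·0!·0!·0!·0!) = -1
Σ = -1  ⇒  CG² = 1/2·(-1)² = 1/2
CG = −√(1/2) = -0.707107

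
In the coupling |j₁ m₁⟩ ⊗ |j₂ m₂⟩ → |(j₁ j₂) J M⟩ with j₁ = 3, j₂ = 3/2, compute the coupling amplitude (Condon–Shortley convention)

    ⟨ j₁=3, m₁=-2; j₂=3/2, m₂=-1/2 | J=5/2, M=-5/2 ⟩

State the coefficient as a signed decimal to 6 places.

-0.597614

√[6·2!4!1!/8! · 1!5!1!2!0!5!] = √(1440/7)
  +(−1)^1/∏(1,1,4,0,0,1)! = -1/24  (running -1/24)
⟨..|..⟩ = √(1440/7)·(-1/24) = -0.597614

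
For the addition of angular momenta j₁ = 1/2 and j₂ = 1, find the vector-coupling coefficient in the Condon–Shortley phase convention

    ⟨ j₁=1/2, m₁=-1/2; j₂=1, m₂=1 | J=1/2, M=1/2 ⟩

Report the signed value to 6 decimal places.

triangle: 1!·0!·1!/3! = 1/6
(j±m)!: 0!·1!·2!·0!·1!·0! = 2
prefactor² = (2J+1)·Δ·N² = 2/3
  k=1: −1/(1!·0!·0!·1!·0!·0!) = -1
Σ = -1  ⇒  CG² = 2/3·(-1)² = 2/3
CG = −√(2/3) = -0.816497

-0.816497  (= −√(2/3))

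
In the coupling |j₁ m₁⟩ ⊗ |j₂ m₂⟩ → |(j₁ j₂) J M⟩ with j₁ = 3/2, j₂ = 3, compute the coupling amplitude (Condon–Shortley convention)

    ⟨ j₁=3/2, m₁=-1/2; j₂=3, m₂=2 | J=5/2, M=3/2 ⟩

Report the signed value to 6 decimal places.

j₁+j₂−J=2  J+j₁−j₂=1  J−j₁+j₂=4  j₁+j₂+J+1=8
(j₁±m₁, j₂±m₂, J±M) = (1,2,5,1,4,1)
P² = 288/7
sum k=1..2:
  [1] −1/24 = -1/24
  [2] +1/12 = 1/12
S = 1/24
C² = P²·S² = 1/14 ; C = +0.267261

+√(1/14) ≈ +0.267261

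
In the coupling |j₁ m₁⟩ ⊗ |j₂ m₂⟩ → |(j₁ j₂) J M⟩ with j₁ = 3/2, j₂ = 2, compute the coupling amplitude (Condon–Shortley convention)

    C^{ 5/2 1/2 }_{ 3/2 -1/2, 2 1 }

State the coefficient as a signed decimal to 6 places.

-0.597614

√[6·1!2!3!/7! · 1!2!3!1!3!2!] = √(72/35)
  +(−1)^0/∏(0,1,2,3,0,0)! = 1/12  (running 1/12)
  +(−1)^1/∏(1,0,1,2,1,1)! = -1/2  (running -5/12)
⟨..|..⟩ = √(72/35)·(-5/12) = -0.597614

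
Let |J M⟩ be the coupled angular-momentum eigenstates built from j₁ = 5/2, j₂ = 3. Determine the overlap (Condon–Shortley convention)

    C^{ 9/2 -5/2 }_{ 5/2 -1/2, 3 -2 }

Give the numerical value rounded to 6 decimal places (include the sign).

j₁+j₂−J=1  J+j₁−j₂=4  J−j₁+j₂=5  j₁+j₂+J+1=11
(j₁±m₁, j₂±m₂, J±M) = (2,3,1,5,2,7)
P² = 115200/11
sum k=0..1:
  [0] +1/144 = 1/144
  [1] −1/480 = -1/480
S = 7/1440
C² = P²·S² = 49/198 ; C = +0.497468

+0.497468  (= +√(49/198))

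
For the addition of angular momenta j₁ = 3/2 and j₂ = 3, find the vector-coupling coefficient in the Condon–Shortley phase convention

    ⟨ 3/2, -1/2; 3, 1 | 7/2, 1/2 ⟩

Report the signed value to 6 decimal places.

triangle: 1!*2!*5!/9! = 240/362880
(j±m)!: 1!*2!*4!*2!*4!*3! = 13824
prefactor² = (2J+1)*Δ*N² = 512/7
  k=0: +1/(0!*1!*2!*4!*0!*1!) = 1/48
  k=1: −1/(1!*0!*1!*3!*1!*2!) = -1/12
Σ = -1/16  ⇒  CG² = 512/7*(-1/16)² = 2/7
CG = −√(2/7) = -0.534522

−√(2/7) = -0.534522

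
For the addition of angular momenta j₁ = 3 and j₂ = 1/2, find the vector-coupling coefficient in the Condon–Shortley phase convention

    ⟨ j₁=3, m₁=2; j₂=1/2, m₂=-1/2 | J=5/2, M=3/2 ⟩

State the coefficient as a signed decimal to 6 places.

+√(5/7) ≈ +0.845154

j₁+j₂−J=1  J+j₁−j₂=5  J−j₁+j₂=0  j₁+j₂+J+1=7
(j₁±m₁, j₂±m₂, J±M) = (5,1,0,1,4,1)
P² = 2880/7
sum k=0..0:
  [0] +1/24 = 1/24
S = 1/24
C² = P²·S² = 5/7 ; C = +0.845154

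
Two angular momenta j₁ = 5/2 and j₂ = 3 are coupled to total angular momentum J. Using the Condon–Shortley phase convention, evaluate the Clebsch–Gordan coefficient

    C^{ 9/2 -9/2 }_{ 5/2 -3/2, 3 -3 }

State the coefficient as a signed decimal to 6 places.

+√(6/11) = +0.738549

√[10·1!4!5!/11! · 1!4!0!6!0!9!] = √(49766400/11)
  +(−1)^0/∏(0,1,4,0,0,5)! = 1/2880  (running 1/2880)
⟨..|..⟩ = √(49766400/11)·(1/2880) = +0.738549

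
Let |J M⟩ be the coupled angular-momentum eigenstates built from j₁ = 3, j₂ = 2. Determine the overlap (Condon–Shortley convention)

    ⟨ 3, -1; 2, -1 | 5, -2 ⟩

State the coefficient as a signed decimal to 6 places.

+0.707107

j₁+j₂−J=0  J+j₁−j₂=6  J−j₁+j₂=4  j₁+j₂+J+1=11
(j₁±m₁, j₂±m₂, J±M) = (2,4,1,3,3,7)
P² = 41472
sum k=0..0:
  [0] +1/288 = 1/288
S = 1/288
C² = P²·S² = 1/2 ; C = +0.707107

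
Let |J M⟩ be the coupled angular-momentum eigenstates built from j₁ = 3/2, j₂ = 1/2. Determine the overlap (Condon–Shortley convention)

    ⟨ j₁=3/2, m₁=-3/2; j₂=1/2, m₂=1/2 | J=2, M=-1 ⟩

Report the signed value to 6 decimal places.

+0.500000

triangle: 0!*3!*1!/5! = 6/120
(j±m)!: 0!*3!*1!*0!*1!*3! = 36
prefactor² = (2J+1)*Δ*N² = 9
  k=0: +1/(0!*0!*3!*1!*0!*0!) = 1/6
Σ = 1/6  ⇒  CG² = 9*1/6² = 1/4
CG = +√(1/4) = +0.500000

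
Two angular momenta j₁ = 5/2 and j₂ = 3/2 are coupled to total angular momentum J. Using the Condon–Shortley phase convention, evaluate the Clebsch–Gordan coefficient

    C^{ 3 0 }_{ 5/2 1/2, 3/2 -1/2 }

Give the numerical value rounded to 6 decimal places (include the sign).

√[7·1!4!2!/8! · 3!2!1!2!3!3!] = √(36/5)
  +(−1)^0/∏(0,1,2,1,2,1)! = 1/4  (running 1/4)
  +(−1)^1/∏(1,0,1,0,3,2)! = -1/12  (running 1/6)
⟨..|..⟩ = √(36/5)·(1/6) = +0.447214

+0.447214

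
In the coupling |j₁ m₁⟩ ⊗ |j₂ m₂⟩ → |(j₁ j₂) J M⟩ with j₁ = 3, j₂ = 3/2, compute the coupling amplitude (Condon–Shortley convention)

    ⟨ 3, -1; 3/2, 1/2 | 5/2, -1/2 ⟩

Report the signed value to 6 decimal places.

-0.119523  (= −√(1/70))

triangle: 2!×4!×1!/8! = 48/40320
(j±m)!: 2!×4!×2!×1!×2!×3! = 1152
prefactor² = (2J+1)×Δ×N² = 288/35
  k=1: −1/(1!×1!×3!×1!×1!×0!) = -1/6
  k=2: +1/(2!×0!×2!×0!×2!×1!) = 1/8
Σ = -1/24  ⇒  CG² = 288/35×(-1/24)² = 1/70
CG = −√(1/70) = -0.119523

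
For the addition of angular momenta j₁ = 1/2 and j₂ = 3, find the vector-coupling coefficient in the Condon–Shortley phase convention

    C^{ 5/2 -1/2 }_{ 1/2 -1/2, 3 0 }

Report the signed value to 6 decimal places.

−√(3/7) = -0.654654

j₁+j₂−J=1  J+j₁−j₂=0  J−j₁+j₂=5  j₁+j₂+J+1=7
(j₁±m₁, j₂±m₂, J±M) = (0,1,3,3,2,3)
P² = 432/7
sum k=1..1:
  [1] −1/12 = -1/12
S = -1/12
C² = P²·S² = 3/7 ; C = -0.654654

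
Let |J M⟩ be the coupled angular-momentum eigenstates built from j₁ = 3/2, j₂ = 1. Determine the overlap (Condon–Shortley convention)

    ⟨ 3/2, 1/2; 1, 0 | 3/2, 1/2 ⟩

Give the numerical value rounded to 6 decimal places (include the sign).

+√(1/15) ≈ +0.258199

j₁+j₂−J=1  J+j₁−j₂=2  J−j₁+j₂=1  j₁+j₂+J+1=5
(j₁±m₁, j₂±m₂, J±M) = (2,1,1,1,2,1)
P² = 4/15
sum k=0..1:
  [0] +1/1 = 1
  [1] −1/2 = -1/2
S = 1/2
C² = P²·S² = 1/15 ; C = +0.258199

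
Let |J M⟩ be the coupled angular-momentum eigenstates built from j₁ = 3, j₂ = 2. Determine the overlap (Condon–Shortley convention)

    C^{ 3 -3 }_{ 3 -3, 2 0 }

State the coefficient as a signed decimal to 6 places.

j₁+j₂−J=2  J+j₁−j₂=4  J−j₁+j₂=2  j₁+j₂+J+1=9
(j₁±m₁, j₂±m₂, J±M) = (0,6,2,2,0,6)
P² = 3840
sum k=2..2:
  [2] +1/96 = 1/96
S = 1/96
C² = P²·S² = 5/12 ; C = +0.645497

+0.645497  (= +√(5/12))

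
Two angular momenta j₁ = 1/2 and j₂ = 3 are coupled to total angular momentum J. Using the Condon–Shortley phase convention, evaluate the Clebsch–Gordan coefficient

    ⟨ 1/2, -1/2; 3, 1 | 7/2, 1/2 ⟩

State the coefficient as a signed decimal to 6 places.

√[8·0!1!6!/8! · 0!1!4!2!4!3!] = √(6912/7)
  +(−1)^0/∏(0,0,1,4,0,2)! = 1/48  (running 1/48)
⟨..|..⟩ = √(6912/7)·(1/48) = +0.654654

+√(3/7) = +0.654654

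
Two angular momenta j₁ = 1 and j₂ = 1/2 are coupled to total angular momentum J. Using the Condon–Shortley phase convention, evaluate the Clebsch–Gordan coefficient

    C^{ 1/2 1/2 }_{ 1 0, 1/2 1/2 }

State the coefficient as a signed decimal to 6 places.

-0.577350

j₁+j₂−J=1  J+j₁−j₂=1  J−j₁+j₂=0  j₁+j₂+J+1=3
(j₁±m₁, j₂±m₂, J±M) = (1,1,1,0,1,0)
P² = 1/3
sum k=1..1:
  [1] −1/1 = -1
S = -1
C² = P²·S² = 1/3 ; C = -0.577350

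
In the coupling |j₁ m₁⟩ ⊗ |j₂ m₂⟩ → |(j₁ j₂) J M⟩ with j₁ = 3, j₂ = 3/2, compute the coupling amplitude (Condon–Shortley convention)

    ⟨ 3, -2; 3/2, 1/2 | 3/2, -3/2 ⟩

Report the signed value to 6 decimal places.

+0.534522

triangle: 3!·3!·0!/7! = 36/5040
(j±m)!: 1!·5!·2!·1!·0!·3! = 1440
prefactor² = (2J+1)·Δ·N² = 288/7
  k=2: +1/(2!·1!·3!·0!·0!·0!) = 1/12
Σ = 1/12  ⇒  CG² = 288/7·1/12² = 2/7
CG = +√(2/7) = +0.534522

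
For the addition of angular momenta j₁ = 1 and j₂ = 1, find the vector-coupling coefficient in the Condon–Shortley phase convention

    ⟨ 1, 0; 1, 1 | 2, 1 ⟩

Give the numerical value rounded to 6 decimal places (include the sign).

j₁+j₂−J=0  J+j₁−j₂=2  J−j₁+j₂=2  j₁+j₂+J+1=5
(j₁±m₁, j₂±m₂, J±M) = (1,1,2,0,3,1)
P² = 2
sum k=0..0:
  [0] +1/2 = 1/2
S = 1/2
C² = P²·S² = 1/2 ; C = +0.707107

+0.707107  (= +√(1/2))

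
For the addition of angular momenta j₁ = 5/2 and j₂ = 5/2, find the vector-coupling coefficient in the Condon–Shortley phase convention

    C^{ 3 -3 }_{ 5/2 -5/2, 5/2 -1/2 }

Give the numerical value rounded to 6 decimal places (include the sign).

+√(5/18) = +0.527046

√[7·2!3!3!/9! · 0!5!2!3!0!6!] = √(1440)
  +(−1)^2/∏(2,0,3,0,0,3)! = 1/72  (running 1/72)
⟨..|..⟩ = √(1440)·(1/72) = +0.527046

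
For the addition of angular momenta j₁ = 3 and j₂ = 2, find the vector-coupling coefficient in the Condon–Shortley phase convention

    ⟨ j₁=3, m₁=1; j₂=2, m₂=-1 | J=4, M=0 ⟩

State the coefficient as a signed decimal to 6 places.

+0.597614  (= +√(5/14))

j₁+j₂−J=1  J+j₁−j₂=5  J−j₁+j₂=3  j₁+j₂+J+1=10
(j₁±m₁, j₂±m₂, J±M) = (4,2,1,3,4,4)
P² = 10368/35
sum k=0..1:
  [0] +1/24 = 1/24
  [1] −1/144 = -1/144
S = 5/144
C² = P²·S² = 5/14 ; C = +0.597614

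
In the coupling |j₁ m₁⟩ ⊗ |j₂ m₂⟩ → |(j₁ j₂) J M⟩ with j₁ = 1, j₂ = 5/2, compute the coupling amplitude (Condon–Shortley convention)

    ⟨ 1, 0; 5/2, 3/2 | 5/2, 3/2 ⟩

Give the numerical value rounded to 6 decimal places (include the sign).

triangle: 1!*1!*4!/7! = 24/5040
(j±m)!: 1!*1!*4!*1!*4!*1! = 576
prefactor² = (2J+1)*Δ*N² = 576/35
  k=0: +1/(0!*1!*1!*4!*0!*0!) = 1/24
  k=1: −1/(1!*0!*0!*3!*1!*1!) = -1/6
Σ = -1/8  ⇒  CG² = 576/35*(-1/8)² = 9/35
CG = −√(9/35) = -0.507093

-0.507093  (= −√(9/35))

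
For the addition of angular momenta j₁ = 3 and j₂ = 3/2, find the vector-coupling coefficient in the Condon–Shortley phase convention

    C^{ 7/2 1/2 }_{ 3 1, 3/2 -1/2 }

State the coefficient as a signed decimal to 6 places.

j₁+j₂−J=1  J+j₁−j₂=5  J−j₁+j₂=2  j₁+j₂+J+1=9
(j₁±m₁, j₂±m₂, J±M) = (4,2,1,2,4,3)
P² = 512/7
sum k=0..1:
  [0] +1/12 = 1/12
  [1] −1/48 = -1/48
S = 1/16
C² = P²·S² = 2/7 ; C = +0.534522

+0.534522  (= +√(2/7))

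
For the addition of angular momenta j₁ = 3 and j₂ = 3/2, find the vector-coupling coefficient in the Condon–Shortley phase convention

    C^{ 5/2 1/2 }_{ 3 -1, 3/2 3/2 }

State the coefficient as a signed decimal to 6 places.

+0.621059

j₁+j₂−J=2  J+j₁−j₂=4  J−j₁+j₂=1  j₁+j₂+J+1=8
(j₁±m₁, j₂±m₂, J±M) = (2,4,3,0,3,2)
P² = 864/35
sum k=2..2:
  [2] +1/8 = 1/8
S = 1/8
C² = P²·S² = 27/70 ; C = +0.621059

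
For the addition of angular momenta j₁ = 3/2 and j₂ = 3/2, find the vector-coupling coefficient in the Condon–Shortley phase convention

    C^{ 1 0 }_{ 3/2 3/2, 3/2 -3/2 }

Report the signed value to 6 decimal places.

+√(9/20) ≈ +0.670820

triangle: 2!·1!·1!/5! = 2/120
(j±m)!: 3!·0!·0!·3!·1!·1! = 36
prefactor² = (2J+1)·Δ·N² = 9/5
  k=0: +1/(0!·2!·0!·0!·1!·1!) = 1/2
Σ = 1/2  ⇒  CG² = 9/5·1/2² = 9/20
CG = +√(9/20) = +0.670820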